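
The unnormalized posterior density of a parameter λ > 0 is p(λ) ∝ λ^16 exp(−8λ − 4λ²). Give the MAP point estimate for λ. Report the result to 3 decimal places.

ℓ'(λ) = 16/λ − 8 − 8λ. Setting this to zero and multiplying by λ: 8λ² + 8λ − 16 = 0.
λ = (−8 + √(8² + 4·8·16)) / (2·8) = (−8 + √576) / 16 = (−8 + 24)/16 = 1.
ℓ''(λ) = −16/λ² − 8 < 0, confirming a maximum.

λ̂_MAP = 1.000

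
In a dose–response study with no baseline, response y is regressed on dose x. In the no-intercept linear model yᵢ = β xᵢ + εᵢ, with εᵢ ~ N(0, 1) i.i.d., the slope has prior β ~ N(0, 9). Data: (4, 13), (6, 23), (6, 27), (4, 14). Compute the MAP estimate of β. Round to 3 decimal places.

β̂_MAP = 3.919

log p(β | y) = −Σ(yᵢ − βxᵢ)²/(2·1) − β²/(2·9) + const.
Setting the derivative to zero: Σxᵢ(yᵢ − βxᵢ)/1 − β/9 = 0, so β = Σxᵢyᵢ / (Σxᵢ² + σ²/τ²).
Σxᵢyᵢ = 4·13 + 6·23 + 6·27 + 4·14 = 408; Σxᵢ² = 104; σ²/τ² = 1/9.
β̂_MAP = 408 / (104 + 1/9) = 408/(937/9) = 3672/937 ≈ 3.919.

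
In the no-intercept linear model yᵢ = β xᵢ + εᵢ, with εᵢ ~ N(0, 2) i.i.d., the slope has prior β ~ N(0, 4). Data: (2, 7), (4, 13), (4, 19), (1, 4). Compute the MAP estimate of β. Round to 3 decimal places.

log p(β | y) = −Σ(yᵢ − βxᵢ)²/(2·2) − β²/(2·4) + const.
Setting the derivative to zero: Σxᵢ(yᵢ − βxᵢ)/2 − β/4 = 0, so β = Σxᵢyᵢ / (Σxᵢ² + σ²/τ²).
Σxᵢyᵢ = 2·7 + 4·13 + 4·19 + 1·4 = 146; Σxᵢ² = 37; σ²/τ² = 0.5.
β̂_MAP = 146 / (37 + 0.5) = 146/37.5 ≈ 3.893.

β̂_MAP = 3.893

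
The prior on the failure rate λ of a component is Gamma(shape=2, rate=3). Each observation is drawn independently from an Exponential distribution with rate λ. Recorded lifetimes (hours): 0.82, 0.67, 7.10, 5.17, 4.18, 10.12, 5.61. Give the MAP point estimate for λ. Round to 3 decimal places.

The Exponential(rate=λ) likelihood is ∝ λ^n e^(−λΣtᵢ). Here n = 7 and Σtᵢ = 0.82 + 0.67 + 7.10 + 5.17 + 4.18 + 10.12 + 5.61 = 33.67.
Posterior ∝ λe^(−3λ) · λ^7e^(−33.67λ) = λ^8e^(−36.67λ), i.e. Gamma(9, 36.67).
Mode = (a−1)/b = 8/36.67 ≈ 0.218.

λ̂_MAP = 0.218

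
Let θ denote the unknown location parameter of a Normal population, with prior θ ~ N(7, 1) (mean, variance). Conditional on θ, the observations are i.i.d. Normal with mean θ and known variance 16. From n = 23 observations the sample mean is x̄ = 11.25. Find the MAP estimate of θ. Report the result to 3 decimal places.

n = 23, x̄ = 11.25.
For a Normal prior and Normal likelihood with known variance, the posterior is Normal; its mode equals its mean, the precision-weighted average.
Prior precision 1/σ₀² = 1/1 = 1; data precision n/σ² = 23/16 = 1.4375.
θ̂ = (1·7 + 1.4375·11.25) / (1 + 1.4375) = 23.171875/2.4375 = 1483/156 ≈ 9.506.

θ̂_MAP = 9.506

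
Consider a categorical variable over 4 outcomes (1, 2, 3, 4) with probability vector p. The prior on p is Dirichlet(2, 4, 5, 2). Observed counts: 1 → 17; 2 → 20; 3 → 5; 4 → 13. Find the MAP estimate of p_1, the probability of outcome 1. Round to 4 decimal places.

MAP estimate: 0.2813

The posterior is Dirichlet(αᵢ + nᵢ) = Dirichlet(19, 24, 10, 15).
For a Dirichlet(a₁,…,a_K) with all aᵢ > 1, the mode has j-th component (aⱼ − 1)/(Σaᵢ − K).
Here Σaᵢ = 68 and K = 4, so p_1 = (19 − 1)/(68 − 4) = 18/64 ≈ 0.2813.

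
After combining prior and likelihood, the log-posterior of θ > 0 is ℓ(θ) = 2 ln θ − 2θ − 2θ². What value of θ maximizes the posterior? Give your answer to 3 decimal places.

ℓ'(θ) = 2/θ − 2 − 4θ. Setting this to zero and multiplying by θ: 4θ² + 2θ − 2 = 0.
θ = (−2 + √(2² + 4·4·2)) / (2·4) = (−2 + √36) / 8 = (−2 + 6)/8 = 1/2.
ℓ''(θ) = −2/θ² − 4 < 0, confirming a maximum.

θ̂_MAP = 0.500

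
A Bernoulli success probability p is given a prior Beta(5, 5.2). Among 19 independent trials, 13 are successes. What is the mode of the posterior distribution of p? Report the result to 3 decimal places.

p̂_MAP = 0.625

Prior: Beta(5, 5.2).
Data: 13 successes in 19 trials. The binomial likelihood contributes p^13(1−p)^6, so the posterior is Beta(5+13, 5.2+6) = Beta(18, 11.2).
For Beta(a, b) with a, b > 1 the mode is (a−1)/(a+b−2) = 17/27.2 ≈ 0.625.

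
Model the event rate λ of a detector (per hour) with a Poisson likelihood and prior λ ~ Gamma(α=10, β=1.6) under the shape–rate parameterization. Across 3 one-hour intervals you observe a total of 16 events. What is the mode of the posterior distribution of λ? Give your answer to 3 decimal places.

Σxᵢ = 16, n = 3.
Posterior ∝ λ^9e^(−1.6λ) · λ^16e^(−3λ) = λ^25e^(−4.6λ), i.e. Gamma(shape=26, rate=4.6).
The mode of a Gamma(a, b) with a ≥ 1 (shape–rate) is (a−1)/b = 25/4.6 ≈ 5.435.

λ̂_MAP = 5.435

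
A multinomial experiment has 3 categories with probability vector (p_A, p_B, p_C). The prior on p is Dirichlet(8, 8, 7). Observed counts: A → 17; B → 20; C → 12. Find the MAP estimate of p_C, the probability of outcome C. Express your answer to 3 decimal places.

The posterior is Dirichlet(αᵢ + nᵢ) = Dirichlet(25, 28, 19).
For a Dirichlet(a₁,…,a_K) with all aᵢ > 1, the mode has j-th component (aⱼ − 1)/(Σaᵢ − K).
Here Σaᵢ = 72 and K = 3, so p_C = (19 − 1)/(72 − 3) = 18/69 ≈ 0.261.

MAP estimate of p_C = 0.261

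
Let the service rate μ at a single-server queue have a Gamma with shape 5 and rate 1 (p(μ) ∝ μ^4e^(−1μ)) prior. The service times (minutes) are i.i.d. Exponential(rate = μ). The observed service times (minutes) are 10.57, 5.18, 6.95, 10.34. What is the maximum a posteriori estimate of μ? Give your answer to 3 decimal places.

The Exponential(rate=μ) likelihood is ∝ μ^n e^(−μΣtᵢ). Here n = 4 and Σtᵢ = 10.57 + 5.18 + 6.95 + 10.34 = 33.04.
Posterior ∝ μ^4e^(−1μ) · μ^4e^(−33.04μ) = μ^8e^(−34.04μ), i.e. Gamma(9, 34.04).
Mode = (a−1)/b = 8/34.04 ≈ 0.235.

μ̂_MAP = 0.235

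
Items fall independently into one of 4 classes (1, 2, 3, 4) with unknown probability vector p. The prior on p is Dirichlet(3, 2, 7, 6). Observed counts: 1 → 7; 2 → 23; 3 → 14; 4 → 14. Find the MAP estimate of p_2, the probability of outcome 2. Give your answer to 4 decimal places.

The posterior is Dirichlet(αᵢ + nᵢ) = Dirichlet(10, 25, 21, 20).
For a Dirichlet(a₁,…,a_K) with all aᵢ > 1, the mode has j-th component (aⱼ − 1)/(Σaᵢ − K).
Here Σaᵢ = 76 and K = 4, so p_2 = (25 − 1)/(76 − 4) = 24/72 ≈ 0.3333.

MAP estimate: 0.3333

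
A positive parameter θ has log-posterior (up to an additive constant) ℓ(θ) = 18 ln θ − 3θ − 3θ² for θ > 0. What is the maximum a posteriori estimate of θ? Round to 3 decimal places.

ℓ'(θ) = 18/θ − 3 − 6θ. Setting this to zero and multiplying by θ: 6θ² + 3θ − 18 = 0.
θ = (−3 + √(3² + 4·6·18)) / (2·6) = (−3 + √441) / 12 = (−3 + 21)/12 = 3/2.
ℓ''(θ) = −18/θ² − 6 < 0, confirming a maximum.

θ̂_MAP = 1.500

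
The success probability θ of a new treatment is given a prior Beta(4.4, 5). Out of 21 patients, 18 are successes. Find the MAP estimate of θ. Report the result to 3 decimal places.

θ̂_MAP = 0.754

Prior: Beta(4.4, 5).
Data: 18 successes in 21 trials. The binomial likelihood contributes θ^18(1−θ)^3, so the posterior is Beta(4.4+18, 5+3) = Beta(22.4, 8).
For Beta(a, b) with a, b > 1 the mode is (a−1)/(a+b−2) = 21.4/28.4 ≈ 0.754.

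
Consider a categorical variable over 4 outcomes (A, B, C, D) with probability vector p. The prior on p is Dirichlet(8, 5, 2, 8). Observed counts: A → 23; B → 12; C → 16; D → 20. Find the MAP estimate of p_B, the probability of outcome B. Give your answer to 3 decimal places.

MAP estimate of p_B = 0.178

The posterior is Dirichlet(αᵢ + nᵢ) = Dirichlet(31, 17, 18, 28).
For a Dirichlet(a₁,…,a_K) with all aᵢ > 1, the mode has j-th component (aⱼ − 1)/(Σaᵢ − K).
Here Σaᵢ = 94 and K = 4, so p_B = (17 − 1)/(94 − 4) = 16/90 ≈ 0.178.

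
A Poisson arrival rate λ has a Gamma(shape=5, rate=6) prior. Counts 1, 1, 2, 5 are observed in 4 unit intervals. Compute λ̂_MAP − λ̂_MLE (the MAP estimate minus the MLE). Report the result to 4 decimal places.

MAP − MLE = -0.9500

Σxᵢ = 9. Posterior is Gamma(14, 10); MAP = (14−1)/10 = 13/10 ≈ 1.30000.
MLE = x̄ = 9/4 ≈ 2.25000.
Difference = 13/10 − 9/4 = -19/20 ≈ -0.9500.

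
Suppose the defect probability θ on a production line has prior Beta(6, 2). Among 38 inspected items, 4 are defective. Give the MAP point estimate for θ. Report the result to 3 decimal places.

θ̂_MAP = 0.205

Prior: Beta(6, 2).
Data: 4 successes in 38 trials. The binomial likelihood contributes θ^4(1−θ)^34, so the posterior is Beta(6+4, 2+34) = Beta(10, 36).
For Beta(a, b) with a, b > 1 the mode is (a−1)/(a+b−2) = 9/44 ≈ 0.205.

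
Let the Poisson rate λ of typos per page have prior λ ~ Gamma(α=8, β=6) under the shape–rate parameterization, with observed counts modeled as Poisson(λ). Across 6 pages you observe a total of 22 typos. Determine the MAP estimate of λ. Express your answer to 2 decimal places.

λ̂_MAP = 2.42

Σxᵢ = 22, n = 6.
Posterior ∝ λ^7e^(−6λ) · λ^22e^(−6λ) = λ^29e^(−12λ), i.e. Gamma(shape=30, rate=12).
The mode of a Gamma(a, b) with a ≥ 1 (shape–rate) is (a−1)/b = 29/12 ≈ 2.42.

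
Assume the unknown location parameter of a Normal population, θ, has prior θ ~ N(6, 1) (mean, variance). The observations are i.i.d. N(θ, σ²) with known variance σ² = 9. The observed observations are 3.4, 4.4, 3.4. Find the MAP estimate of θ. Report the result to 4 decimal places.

n = 3; x̄ = (3.4 + 4.4 + 3.4)/3 = 11.2/3 = 56/15 ≈ 3.7333.
For a Normal prior and Normal likelihood with known variance, the posterior is Normal; its mode equals its mean, the precision-weighted average.
Prior precision 1/σ₀² = 1/1 = 1; data precision n/σ² = 3/9 = 1/3.
θ̂ = (1·6 + (1/3)·(56/15)) / (1 + 1/3) = (326/45)/(4/3) = 163/30 ≈ 5.4333.

θ̂_MAP = 5.4333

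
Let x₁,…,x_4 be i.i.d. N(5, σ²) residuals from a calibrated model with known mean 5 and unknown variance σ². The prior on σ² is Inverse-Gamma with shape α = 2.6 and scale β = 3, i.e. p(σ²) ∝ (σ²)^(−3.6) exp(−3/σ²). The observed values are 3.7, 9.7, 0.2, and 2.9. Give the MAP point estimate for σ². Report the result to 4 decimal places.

Sum of squared deviations about the known mean: SS = (3.7−5)² + (9.7−5)² + (0.2−5)² + (2.9−5)² = 51.23.
The Normal likelihood contributes (σ²)^(−n/2) exp(−SS/(2σ²)), so the posterior is Inverse-Gamma(α + n/2, β + SS/2) = Inverse-Gamma(4.6, 28.615).
The mode of Inverse-Gamma(a, b) is b/(a+1) = 28.615/5.6 ≈ 5.1098.

σ̂²_MAP = 5.1098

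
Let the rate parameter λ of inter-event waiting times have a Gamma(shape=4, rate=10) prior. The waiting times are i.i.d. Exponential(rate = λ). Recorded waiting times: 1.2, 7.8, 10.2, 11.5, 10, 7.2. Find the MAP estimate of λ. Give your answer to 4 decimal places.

The Exponential(rate=λ) likelihood is ∝ λ^n e^(−λΣtᵢ). Here n = 6 and Σtᵢ = 1.2 + 7.8 + 10.2 + 11.5 + 10 + 7.2 = 47.9.
Posterior ∝ λ^3e^(−10λ) · λ^6e^(−47.9λ) = λ^9e^(−57.9λ), i.e. Gamma(10, 57.9).
Mode = (a−1)/b = 9/57.9 ≈ 0.1554.

λ̂_MAP = 0.1554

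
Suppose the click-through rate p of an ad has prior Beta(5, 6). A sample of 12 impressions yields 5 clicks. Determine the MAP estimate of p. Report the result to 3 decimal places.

Prior: Beta(5, 6).
Data: 5 successes in 12 trials. The binomial likelihood contributes p^5(1−p)^7, so the posterior is Beta(5+5, 6+7) = Beta(10, 13).
For Beta(a, b) with a, b > 1 the mode is (a−1)/(a+b−2) = 9/21 ≈ 0.429.

p̂_MAP = 0.429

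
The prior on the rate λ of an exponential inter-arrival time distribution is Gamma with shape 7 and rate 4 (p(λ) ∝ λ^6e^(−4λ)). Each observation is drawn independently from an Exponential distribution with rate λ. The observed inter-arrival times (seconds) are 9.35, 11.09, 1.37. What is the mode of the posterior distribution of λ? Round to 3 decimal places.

λ̂_MAP = 0.349

The Exponential(rate=λ) likelihood is ∝ λ^n e^(−λΣtᵢ). Here n = 3 and Σtᵢ = 9.35 + 11.09 + 1.37 = 21.81.
Posterior ∝ λ^6e^(−4λ) · λ^3e^(−21.81λ) = λ^9e^(−25.81λ), i.e. Gamma(10, 25.81).
Mode = (a−1)/b = 9/25.81 ≈ 0.349.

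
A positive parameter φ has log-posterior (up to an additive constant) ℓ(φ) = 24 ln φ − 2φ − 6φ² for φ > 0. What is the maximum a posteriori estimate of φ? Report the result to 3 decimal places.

φ̂_MAP = 1.333

ℓ'(φ) = 24/φ − 2 − 12φ. Setting this to zero and multiplying by φ: 12φ² + 2φ − 24 = 0.
φ = (−2 + √(2² + 4·12·24)) / (2·12) = (−2 + √1156) / 24 = (−2 + 34)/24 = 4/3.
ℓ''(φ) = −24/φ² − 12 < 0, confirming a maximum.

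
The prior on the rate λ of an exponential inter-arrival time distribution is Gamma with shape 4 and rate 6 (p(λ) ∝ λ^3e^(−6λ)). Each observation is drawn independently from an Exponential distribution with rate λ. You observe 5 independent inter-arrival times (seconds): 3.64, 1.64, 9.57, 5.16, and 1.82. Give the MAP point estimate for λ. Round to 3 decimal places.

λ̂_MAP = 0.287

The Exponential(rate=λ) likelihood is ∝ λ^n e^(−λΣtᵢ). Here n = 5 and Σtᵢ = 3.64 + 1.64 + 9.57 + 5.16 + 1.82 = 21.83.
Posterior ∝ λ^3e^(−6λ) · λ^5e^(−21.83λ) = λ^8e^(−27.83λ), i.e. Gamma(9, 27.83).
Mode = (a−1)/b = 8/27.83 ≈ 0.287.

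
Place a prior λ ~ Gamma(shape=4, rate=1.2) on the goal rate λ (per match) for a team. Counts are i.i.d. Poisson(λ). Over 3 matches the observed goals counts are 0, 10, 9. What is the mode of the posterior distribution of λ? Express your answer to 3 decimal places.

Σxᵢ = 0+10+9 = 19, with n = 3.
Posterior ∝ λ^3e^(−1.2λ) · λ^19e^(−3λ) = λ^22e^(−4.2λ), i.e. Gamma(shape=23, rate=4.2).
The mode of a Gamma(a, b) with a ≥ 1 (shape–rate) is (a−1)/b = 22/4.2 ≈ 5.238.

λ̂_MAP = 5.238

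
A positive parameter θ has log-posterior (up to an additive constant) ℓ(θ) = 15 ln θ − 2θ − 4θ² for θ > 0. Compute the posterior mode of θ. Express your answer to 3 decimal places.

θ̂_MAP = 1.250

ℓ'(θ) = 15/θ − 2 − 8θ. Setting this to zero and multiplying by θ: 8θ² + 2θ − 15 = 0.
θ = (−2 + √(2² + 4·8·15)) / (2·8) = (−2 + √484) / 16 = (−2 + 22)/16 = 5/4.
ℓ''(θ) = −15/θ² − 8 < 0, confirming a maximum.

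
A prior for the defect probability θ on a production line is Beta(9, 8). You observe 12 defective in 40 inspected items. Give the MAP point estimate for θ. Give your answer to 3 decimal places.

θ̂_MAP = 0.364

Prior: Beta(9, 8).
Data: 12 successes in 40 trials. The binomial likelihood contributes θ^12(1−θ)^28, so the posterior is Beta(9+12, 8+28) = Beta(21, 36).
For Beta(a, b) with a, b > 1 the mode is (a−1)/(a+b−2) = 20/55 ≈ 0.364.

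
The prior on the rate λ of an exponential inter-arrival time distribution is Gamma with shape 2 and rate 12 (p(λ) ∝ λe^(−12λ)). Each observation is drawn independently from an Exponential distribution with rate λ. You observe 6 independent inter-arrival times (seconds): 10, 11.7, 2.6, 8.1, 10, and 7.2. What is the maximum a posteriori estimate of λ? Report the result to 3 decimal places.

λ̂_MAP = 0.114

The Exponential(rate=λ) likelihood is ∝ λ^n e^(−λΣtᵢ). Here n = 6 and Σtᵢ = 10 + 11.7 + 2.6 + 8.1 + 10 + 7.2 = 49.6.
Posterior ∝ λe^(−12λ) · λ^6e^(−49.6λ) = λ^7e^(−61.6λ), i.e. Gamma(8, 61.6).
Mode = (a−1)/b = 7/61.6 ≈ 0.114.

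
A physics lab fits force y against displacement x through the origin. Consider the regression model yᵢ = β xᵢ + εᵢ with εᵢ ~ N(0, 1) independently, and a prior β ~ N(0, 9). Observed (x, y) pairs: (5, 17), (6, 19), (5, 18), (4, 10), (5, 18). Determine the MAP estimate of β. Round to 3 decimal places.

β̂_MAP = 3.296

log p(β | y) = −Σ(yᵢ − βxᵢ)²/(2·1) − β²/(2·9) + const.
Setting the derivative to zero: Σxᵢ(yᵢ − βxᵢ)/1 − β/9 = 0, so β = Σxᵢyᵢ / (Σxᵢ² + σ²/τ²).
Σxᵢyᵢ = 5·17 + 6·19 + 5·18 + 4·10 + 5·18 = 419; Σxᵢ² = 127; σ²/τ² = 1/9.
β̂_MAP = 419 / (127 + 1/9) = 419/(1144/9) = 3771/1144 ≈ 3.296.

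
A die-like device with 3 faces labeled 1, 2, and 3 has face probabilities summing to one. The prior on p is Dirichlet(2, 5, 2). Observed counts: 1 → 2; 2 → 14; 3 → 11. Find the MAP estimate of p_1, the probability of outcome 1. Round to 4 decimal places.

The posterior is Dirichlet(αᵢ + nᵢ) = Dirichlet(4, 19, 13).
For a Dirichlet(a₁,…,a_K) with all aᵢ > 1, the mode has j-th component (aⱼ − 1)/(Σaᵢ − K).
Here Σaᵢ = 36 and K = 3, so p_1 = (4 − 1)/(36 − 3) = 3/33 ≈ 0.0909.

MAP estimate: 0.0909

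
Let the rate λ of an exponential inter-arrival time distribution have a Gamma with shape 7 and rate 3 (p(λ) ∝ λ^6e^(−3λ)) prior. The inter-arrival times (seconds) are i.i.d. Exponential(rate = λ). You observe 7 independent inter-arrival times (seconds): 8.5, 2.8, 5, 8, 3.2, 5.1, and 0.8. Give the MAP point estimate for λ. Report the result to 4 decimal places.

The Exponential(rate=λ) likelihood is ∝ λ^n e^(−λΣtᵢ). Here n = 7 and Σtᵢ = 8.5 + 2.8 + 5 + 8 + 3.2 + 5.1 + 0.8 = 33.4.
Posterior ∝ λ^6e^(−3λ) · λ^7e^(−33.4λ) = λ^13e^(−36.4λ), i.e. Gamma(14, 36.4).
Mode = (a−1)/b = 13/36.4 ≈ 0.3571.

λ̂_MAP = 0.3571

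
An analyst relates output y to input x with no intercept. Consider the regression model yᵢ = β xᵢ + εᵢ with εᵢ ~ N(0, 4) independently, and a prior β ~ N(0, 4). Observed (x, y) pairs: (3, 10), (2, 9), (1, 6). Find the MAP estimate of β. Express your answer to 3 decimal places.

β̂_MAP = 3.600

log p(β | y) = −Σ(yᵢ − βxᵢ)²/(2·4) − β²/(2·4) + const.
Setting the derivative to zero: Σxᵢ(yᵢ − βxᵢ)/4 − β/4 = 0, so β = Σxᵢyᵢ / (Σxᵢ² + σ²/τ²).
Σxᵢyᵢ = 3·10 + 2·9 + 1·6 = 54; Σxᵢ² = 14; σ²/τ² = 1.
β̂_MAP = 54 / (14 + 1) = 54/15 ≈ 3.600.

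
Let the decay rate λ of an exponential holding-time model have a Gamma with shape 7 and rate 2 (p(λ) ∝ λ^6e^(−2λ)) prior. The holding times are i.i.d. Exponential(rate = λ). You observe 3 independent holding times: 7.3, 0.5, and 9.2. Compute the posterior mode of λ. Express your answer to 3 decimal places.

λ̂_MAP = 0.474

The Exponential(rate=λ) likelihood is ∝ λ^n e^(−λΣtᵢ). Here n = 3 and Σtᵢ = 7.3 + 0.5 + 9.2 = 17.
Posterior ∝ λ^6e^(−2λ) · λ^3e^(−17λ) = λ^9e^(−19λ), i.e. Gamma(10, 19).
Mode = (a−1)/b = 9/19 ≈ 0.474.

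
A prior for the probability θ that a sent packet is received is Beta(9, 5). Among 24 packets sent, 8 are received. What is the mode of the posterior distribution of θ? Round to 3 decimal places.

Prior: Beta(9, 5).
Data: 8 successes in 24 trials. The binomial likelihood contributes θ^8(1−θ)^16, so the posterior is Beta(9+8, 5+16) = Beta(17, 21).
For Beta(a, b) with a, b > 1 the mode is (a−1)/(a+b−2) = 16/36 ≈ 0.444.

θ̂_MAP = 0.444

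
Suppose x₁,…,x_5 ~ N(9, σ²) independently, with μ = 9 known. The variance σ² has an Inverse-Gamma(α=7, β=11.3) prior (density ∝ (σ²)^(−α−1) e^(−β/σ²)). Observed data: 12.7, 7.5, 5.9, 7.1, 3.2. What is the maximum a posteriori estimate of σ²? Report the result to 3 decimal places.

Sum of squared deviations about the known mean: SS = (12.7−9)² + (7.5−9)² + (5.9−9)² + (7.1−9)² + (3.2−9)² = 62.8.
The Normal likelihood contributes (σ²)^(−n/2) exp(−SS/(2σ²)), so the posterior is Inverse-Gamma(α + n/2, β + SS/2) = Inverse-Gamma(9.5, 42.7).
The mode of Inverse-Gamma(a, b) is b/(a+1) = 42.7/10.5 ≈ 4.067.

σ̂²_MAP = 4.067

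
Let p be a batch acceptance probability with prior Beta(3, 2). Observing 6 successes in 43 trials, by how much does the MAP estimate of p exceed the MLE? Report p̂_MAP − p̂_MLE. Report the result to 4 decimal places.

MAP − MLE = 0.0344

Posterior is Beta(9, 39); MAP = (9−1)/(48−2) = 8/46 ≈ 0.17391.
MLE ignores the prior: p̂_MLE = k/n = 6/43 ≈ 0.13953.
Difference = 8/46 − 6/43 = 34/989 ≈ 0.0344.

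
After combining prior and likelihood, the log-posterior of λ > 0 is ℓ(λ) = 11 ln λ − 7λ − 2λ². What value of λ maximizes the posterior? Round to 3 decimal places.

λ̂_MAP = 1.000

ℓ'(λ) = 11/λ − 7 − 4λ. Setting this to zero and multiplying by λ: 4λ² + 7λ − 11 = 0.
λ = (−7 + √(7² + 4·4·11)) / (2·4) = (−7 + √225) / 8 = (−7 + 15)/8 = 1.
ℓ''(λ) = −11/λ² − 4 < 0, confirming a maximum.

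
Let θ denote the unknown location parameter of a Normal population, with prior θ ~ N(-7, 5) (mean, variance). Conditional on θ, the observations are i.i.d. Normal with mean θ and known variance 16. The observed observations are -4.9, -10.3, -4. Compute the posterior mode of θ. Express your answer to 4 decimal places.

θ̂_MAP = -6.7097

n = 3; x̄ = ((-4.9) + (-10.3) + (-4))/3 = -19.2/3 = -6.4.
For a Normal prior and Normal likelihood with known variance, the posterior is Normal; its mode equals its mean, the precision-weighted average.
Prior precision 1/σ₀² = 1/5 = 0.2; data precision n/σ² = 3/16 = 0.1875.
θ̂ = (0.2·(-7) + 0.1875·(-6.4)) / (0.2 + 0.1875) = (-2.6)/0.3875 = -208/31 ≈ -6.7097.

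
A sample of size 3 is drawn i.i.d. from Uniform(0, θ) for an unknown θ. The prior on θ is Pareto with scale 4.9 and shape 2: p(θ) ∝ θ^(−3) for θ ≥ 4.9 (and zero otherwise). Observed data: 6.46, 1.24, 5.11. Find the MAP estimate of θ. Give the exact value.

θ̂_MAP = 6.46

The Uniform(0, θ) likelihood is θ^(−n) for θ ≥ max(xᵢ), zero otherwise. Here max(xᵢ) = 6.46.
Posterior ∝ θ^(−3) · θ^(−3) = θ^(−6) on θ ≥ max(4.9, 6.46) = 6.46.
This density is strictly decreasing in θ, so the posterior mode lies at the lower boundary of the support.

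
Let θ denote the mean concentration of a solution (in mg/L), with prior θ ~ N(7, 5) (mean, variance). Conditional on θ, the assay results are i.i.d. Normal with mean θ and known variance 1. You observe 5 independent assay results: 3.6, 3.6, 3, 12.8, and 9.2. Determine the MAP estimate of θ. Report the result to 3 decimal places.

n = 5; x̄ = (3.6 + 3.6 + 3 + 12.8 + 9.2)/5 = 32.2/5 = 6.44.
For a Normal prior and Normal likelihood with known variance, the posterior is Normal; its mode equals its mean, the precision-weighted average.
Prior precision 1/σ₀² = 1/5 = 0.2; data precision n/σ² = 5/1 = 5.
θ̂ = (0.2·7 + 5·6.44) / (0.2 + 5) = 33.6/5.2 = 84/13 ≈ 6.462.

θ̂_MAP = 6.462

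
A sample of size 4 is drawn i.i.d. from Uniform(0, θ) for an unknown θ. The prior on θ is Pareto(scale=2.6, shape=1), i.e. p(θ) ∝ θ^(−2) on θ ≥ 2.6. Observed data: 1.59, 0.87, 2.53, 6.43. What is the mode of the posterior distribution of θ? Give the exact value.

The Uniform(0, θ) likelihood is θ^(−n) for θ ≥ max(xᵢ), zero otherwise. Here max(xᵢ) = 6.43.
Posterior ∝ θ^(−2) · θ^(−4) = θ^(−6) on θ ≥ max(2.6, 6.43) = 6.43.
This density is strictly decreasing in θ, so the posterior mode lies at the lower boundary of the support.

θ̂_MAP = 6.43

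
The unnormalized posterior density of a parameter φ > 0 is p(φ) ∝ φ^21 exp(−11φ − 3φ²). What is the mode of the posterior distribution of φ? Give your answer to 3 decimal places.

ℓ'(φ) = 21/φ − 11 − 6φ. Setting this to zero and multiplying by φ: 6φ² + 11φ − 21 = 0.
φ = (−11 + √(11² + 4·6·21)) / (2·6) = (−11 + √625) / 12 = (−11 + 25)/12 = 7/6.
ℓ''(φ) = −21/φ² − 6 < 0, confirming a maximum.

φ̂_MAP = 1.167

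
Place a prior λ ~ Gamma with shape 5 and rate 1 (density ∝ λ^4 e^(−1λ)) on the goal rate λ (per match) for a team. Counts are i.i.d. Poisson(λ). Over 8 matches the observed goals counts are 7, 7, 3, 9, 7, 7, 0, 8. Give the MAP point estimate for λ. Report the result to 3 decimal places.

λ̂_MAP = 5.778

Σxᵢ = 7+7+3+9+7+7+0+8 = 48, with n = 8.
Posterior ∝ λ^4e^(−1λ) · λ^48e^(−8λ) = λ^52e^(−9λ), i.e. Gamma(shape=53, rate=9).
The mode of a Gamma(a, b) with a ≥ 1 (shape–rate) is (a−1)/b = 52/9 ≈ 5.778.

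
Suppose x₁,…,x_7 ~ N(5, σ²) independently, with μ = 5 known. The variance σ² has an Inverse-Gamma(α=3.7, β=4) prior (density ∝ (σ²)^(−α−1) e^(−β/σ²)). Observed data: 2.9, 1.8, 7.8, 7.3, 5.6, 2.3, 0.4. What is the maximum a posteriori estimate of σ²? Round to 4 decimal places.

Sum of squared deviations about the known mean: SS = (2.9−5)² + (1.8−5)² + (7.8−5)² + (7.3−5)² + (5.6−5)² + (2.3−5)² + (0.4−5)² = 56.59.
The Normal likelihood contributes (σ²)^(−n/2) exp(−SS/(2σ²)), so the posterior is Inverse-Gamma(α + n/2, β + SS/2) = Inverse-Gamma(7.2, 32.295).
The mode of Inverse-Gamma(a, b) is b/(a+1) = 32.295/8.2 ≈ 3.9384.

σ̂²_MAP = 3.9384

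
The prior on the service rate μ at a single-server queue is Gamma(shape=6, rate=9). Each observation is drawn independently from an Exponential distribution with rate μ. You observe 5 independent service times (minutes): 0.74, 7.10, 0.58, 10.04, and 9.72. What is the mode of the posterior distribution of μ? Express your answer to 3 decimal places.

μ̂_MAP = 0.269

The Exponential(rate=μ) likelihood is ∝ μ^n e^(−μΣtᵢ). Here n = 5 and Σtᵢ = 0.74 + 7.10 + 0.58 + 10.04 + 9.72 = 28.18.
Posterior ∝ μ^5e^(−9μ) · μ^5e^(−28.18μ) = μ^10e^(−37.18μ), i.e. Gamma(11, 37.18).
Mode = (a−1)/b = 10/37.18 ≈ 0.269.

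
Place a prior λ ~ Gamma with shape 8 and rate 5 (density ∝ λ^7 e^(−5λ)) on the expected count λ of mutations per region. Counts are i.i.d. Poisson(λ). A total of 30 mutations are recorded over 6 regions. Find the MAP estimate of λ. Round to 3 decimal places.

λ̂_MAP = 3.364

Σxᵢ = 30, n = 6.
Posterior ∝ λ^7e^(−5λ) · λ^30e^(−6λ) = λ^37e^(−11λ), i.e. Gamma(shape=38, rate=11).
The mode of a Gamma(a, b) with a ≥ 1 (shape–rate) is (a−1)/b = 37/11 ≈ 3.364.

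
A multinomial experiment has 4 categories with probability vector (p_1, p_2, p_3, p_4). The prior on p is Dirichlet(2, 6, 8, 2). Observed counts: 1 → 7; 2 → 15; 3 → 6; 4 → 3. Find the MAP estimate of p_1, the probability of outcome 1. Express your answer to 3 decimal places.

MAP estimate: 0.178

The posterior is Dirichlet(αᵢ + nᵢ) = Dirichlet(9, 21, 14, 5).
For a Dirichlet(a₁,…,a_K) with all aᵢ > 1, the mode has j-th component (aⱼ − 1)/(Σaᵢ − K).
Here Σaᵢ = 49 and K = 4, so p_1 = (9 − 1)/(49 − 4) = 8/45 ≈ 0.178.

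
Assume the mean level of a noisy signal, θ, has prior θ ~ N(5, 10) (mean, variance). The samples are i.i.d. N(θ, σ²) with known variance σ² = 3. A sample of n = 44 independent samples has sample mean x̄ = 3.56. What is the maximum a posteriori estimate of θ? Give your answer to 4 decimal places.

n = 44, x̄ = 3.56.
For a Normal prior and Normal likelihood with known variance, the posterior is Normal; its mode equals its mean, the precision-weighted average.
Prior precision 1/σ₀² = 1/10 = 0.1; data precision n/σ² = 44/3.
θ̂ = (0.1·5 + (44/3)·3.56) / (0.1 + 44/3) = (7907/150)/(443/30) = 7907/2215 ≈ 3.5698.

θ̂_MAP = 3.5698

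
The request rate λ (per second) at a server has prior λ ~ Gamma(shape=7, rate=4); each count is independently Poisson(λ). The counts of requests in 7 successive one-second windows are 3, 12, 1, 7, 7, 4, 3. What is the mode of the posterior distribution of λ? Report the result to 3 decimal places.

λ̂_MAP = 3.909

Σxᵢ = 3+12+1+7+7+4+3 = 37, with n = 7.
Posterior ∝ λ^6e^(−4λ) · λ^37e^(−7λ) = λ^43e^(−11λ), i.e. Gamma(shape=44, rate=11).
The mode of a Gamma(a, b) with a ≥ 1 (shape–rate) is (a−1)/b = 43/11 ≈ 3.909.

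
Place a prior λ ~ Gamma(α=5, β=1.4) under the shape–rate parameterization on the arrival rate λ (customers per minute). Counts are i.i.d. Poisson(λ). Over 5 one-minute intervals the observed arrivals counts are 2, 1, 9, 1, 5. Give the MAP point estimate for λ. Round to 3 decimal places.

Σxᵢ = 2+1+9+1+5 = 18, with n = 5.
Posterior ∝ λ^4e^(−1.4λ) · λ^18e^(−5λ) = λ^22e^(−6.4λ), i.e. Gamma(shape=23, rate=6.4).
The mode of a Gamma(a, b) with a ≥ 1 (shape–rate) is (a−1)/b = 22/6.4 ≈ 3.438.

λ̂_MAP = 3.438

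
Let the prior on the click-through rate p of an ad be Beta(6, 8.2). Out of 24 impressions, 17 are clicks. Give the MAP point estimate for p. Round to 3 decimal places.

p̂_MAP = 0.608

Prior: Beta(6, 8.2).
Data: 17 successes in 24 trials. The binomial likelihood contributes p^17(1−p)^7, so the posterior is Beta(6+17, 8.2+7) = Beta(23, 15.2).
For Beta(a, b) with a, b > 1 the mode is (a−1)/(a+b−2) = 22/36.2 ≈ 0.608.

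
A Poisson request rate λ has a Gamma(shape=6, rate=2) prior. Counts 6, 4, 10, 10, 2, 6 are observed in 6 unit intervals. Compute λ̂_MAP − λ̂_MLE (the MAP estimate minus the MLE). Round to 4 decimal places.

Σxᵢ = 38. Posterior is Gamma(44, 8); MAP = (44−1)/8 = 43/8 ≈ 5.37500.
MLE = x̄ = 38/6 ≈ 6.33333.
Difference = 43/8 − 38/6 = -23/24 ≈ -0.9583.

MAP − MLE = -0.9583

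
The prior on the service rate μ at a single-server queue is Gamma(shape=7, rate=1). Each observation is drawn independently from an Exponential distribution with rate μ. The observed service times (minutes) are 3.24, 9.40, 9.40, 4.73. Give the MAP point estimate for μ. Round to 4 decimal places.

μ̂_MAP = 0.3601

The Exponential(rate=μ) likelihood is ∝ μ^n e^(−μΣtᵢ). Here n = 4 and Σtᵢ = 3.24 + 9.40 + 9.40 + 4.73 = 26.77.
Posterior ∝ μ^6e^(−1μ) · μ^4e^(−26.77μ) = μ^10e^(−27.77μ), i.e. Gamma(11, 27.77).
Mode = (a−1)/b = 10/27.77 ≈ 0.3601.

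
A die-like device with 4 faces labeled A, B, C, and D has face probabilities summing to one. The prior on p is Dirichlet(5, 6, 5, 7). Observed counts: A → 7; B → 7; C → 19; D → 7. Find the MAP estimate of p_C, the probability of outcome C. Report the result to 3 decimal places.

The posterior is Dirichlet(αᵢ + nᵢ) = Dirichlet(12, 13, 24, 14).
For a Dirichlet(a₁,…,a_K) with all aᵢ > 1, the mode has j-th component (aⱼ − 1)/(Σaᵢ − K).
Here Σaᵢ = 63 and K = 4, so p_C = (24 − 1)/(63 − 4) = 23/59 ≈ 0.390.

MAP estimate of p_C = 0.390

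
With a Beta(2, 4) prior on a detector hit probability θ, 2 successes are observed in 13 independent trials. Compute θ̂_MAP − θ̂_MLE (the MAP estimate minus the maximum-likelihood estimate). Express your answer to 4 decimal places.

MAP − MLE = 0.0226

Posterior is Beta(4, 15); MAP = (4−1)/(19−2) = 3/17 ≈ 0.17647.
MLE ignores the prior: θ̂_MLE = k/n = 2/13 ≈ 0.15385.
Difference = 3/17 − 2/13 = 5/221 ≈ 0.0226.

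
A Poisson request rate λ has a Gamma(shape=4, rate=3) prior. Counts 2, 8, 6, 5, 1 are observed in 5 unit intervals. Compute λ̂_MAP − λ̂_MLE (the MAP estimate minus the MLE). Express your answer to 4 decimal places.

Σxᵢ = 22. Posterior is Gamma(26, 8); MAP = (26−1)/8 = 25/8 ≈ 3.12500.
MLE = x̄ = 22/5 ≈ 4.40000.
Difference = 25/8 − 22/5 = -51/40 ≈ -1.2750.

MAP − MLE = -1.2750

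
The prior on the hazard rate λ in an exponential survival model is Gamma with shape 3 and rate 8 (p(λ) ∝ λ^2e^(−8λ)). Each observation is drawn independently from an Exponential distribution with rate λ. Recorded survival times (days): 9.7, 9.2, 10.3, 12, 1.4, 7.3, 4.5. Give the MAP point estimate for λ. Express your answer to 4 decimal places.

λ̂_MAP = 0.1442

The Exponential(rate=λ) likelihood is ∝ λ^n e^(−λΣtᵢ). Here n = 7 and Σtᵢ = 9.7 + 9.2 + 10.3 + 12 + 1.4 + 7.3 + 4.5 = 54.4.
Posterior ∝ λ^2e^(−8λ) · λ^7e^(−54.4λ) = λ^9e^(−62.4λ), i.e. Gamma(10, 62.4).
Mode = (a−1)/b = 9/62.4 ≈ 0.1442.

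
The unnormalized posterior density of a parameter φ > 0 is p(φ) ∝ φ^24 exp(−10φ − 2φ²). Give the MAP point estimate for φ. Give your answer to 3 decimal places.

ℓ'(φ) = 24/φ − 10 − 4φ. Setting this to zero and multiplying by φ: 4φ² + 10φ − 24 = 0.
φ = (−10 + √(10² + 4·4·24)) / (2·4) = (−10 + √484) / 8 = (−10 + 22)/8 = 3/2.
ℓ''(φ) = −24/φ² − 4 < 0, confirming a maximum.

φ̂_MAP = 1.500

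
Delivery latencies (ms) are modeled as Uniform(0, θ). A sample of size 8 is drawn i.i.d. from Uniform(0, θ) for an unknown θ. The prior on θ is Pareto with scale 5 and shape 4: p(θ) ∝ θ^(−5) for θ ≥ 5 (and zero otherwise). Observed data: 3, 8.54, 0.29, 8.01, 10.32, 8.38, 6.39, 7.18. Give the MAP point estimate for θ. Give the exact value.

θ̂_MAP = 10.32

The Uniform(0, θ) likelihood is θ^(−n) for θ ≥ max(xᵢ), zero otherwise. Here max(xᵢ) = 10.32.
Posterior ∝ θ^(−5) · θ^(−8) = θ^(−13) on θ ≥ max(5, 10.32) = 10.32.
This density is strictly decreasing in θ, so the posterior mode lies at the lower boundary of the support.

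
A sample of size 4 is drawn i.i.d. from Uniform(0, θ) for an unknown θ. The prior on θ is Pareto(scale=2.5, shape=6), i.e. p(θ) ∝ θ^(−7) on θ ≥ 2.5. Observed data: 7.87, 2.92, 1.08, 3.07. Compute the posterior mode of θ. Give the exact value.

θ̂_MAP = 7.87

The Uniform(0, θ) likelihood is θ^(−n) for θ ≥ max(xᵢ), zero otherwise. Here max(xᵢ) = 7.87.
Posterior ∝ θ^(−7) · θ^(−4) = θ^(−11) on θ ≥ max(2.5, 7.87) = 7.87.
This density is strictly decreasing in θ, so the posterior mode lies at the lower boundary of the support.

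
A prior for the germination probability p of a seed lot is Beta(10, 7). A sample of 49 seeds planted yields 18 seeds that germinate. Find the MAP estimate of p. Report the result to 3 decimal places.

Prior: Beta(10, 7).
Data: 18 successes in 49 trials. The binomial likelihood contributes p^18(1−p)^31, so the posterior is Beta(10+18, 7+31) = Beta(28, 38).
For Beta(a, b) with a, b > 1 the mode is (a−1)/(a+b−2) = 27/64 ≈ 0.422.

p̂_MAP = 0.422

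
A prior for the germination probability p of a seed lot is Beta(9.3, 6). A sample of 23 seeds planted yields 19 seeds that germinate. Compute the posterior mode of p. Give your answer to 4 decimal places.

p̂_MAP = 0.7521

Prior: Beta(9.3, 6).
Data: 19 successes in 23 trials. The binomial likelihood contributes p^19(1−p)^4, so the posterior is Beta(9.3+19, 6+4) = Beta(28.3, 10).
For Beta(a, b) with a, b > 1 the mode is (a−1)/(a+b−2) = 27.3/36.3 ≈ 0.7521.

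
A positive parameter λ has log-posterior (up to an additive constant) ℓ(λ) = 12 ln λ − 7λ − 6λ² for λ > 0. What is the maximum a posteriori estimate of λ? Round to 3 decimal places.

ℓ'(λ) = 12/λ − 7 − 12λ. Setting this to zero and multiplying by λ: 12λ² + 7λ − 12 = 0.
λ = (−7 + √(7² + 4·12·12)) / (2·12) = (−7 + √625) / 24 = (−7 + 25)/24 = 3/4.
ℓ''(λ) = −12/λ² − 12 < 0, confirming a maximum.

λ̂_MAP = 0.750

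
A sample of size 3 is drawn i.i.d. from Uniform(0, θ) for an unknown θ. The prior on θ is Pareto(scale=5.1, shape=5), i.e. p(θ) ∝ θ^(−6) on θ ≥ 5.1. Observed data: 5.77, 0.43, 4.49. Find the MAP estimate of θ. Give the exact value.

θ̂_MAP = 5.77

The Uniform(0, θ) likelihood is θ^(−n) for θ ≥ max(xᵢ), zero otherwise. Here max(xᵢ) = 5.77.
Posterior ∝ θ^(−6) · θ^(−3) = θ^(−9) on θ ≥ max(5.1, 5.77) = 5.77.
This density is strictly decreasing in θ, so the posterior mode lies at the lower boundary of the support.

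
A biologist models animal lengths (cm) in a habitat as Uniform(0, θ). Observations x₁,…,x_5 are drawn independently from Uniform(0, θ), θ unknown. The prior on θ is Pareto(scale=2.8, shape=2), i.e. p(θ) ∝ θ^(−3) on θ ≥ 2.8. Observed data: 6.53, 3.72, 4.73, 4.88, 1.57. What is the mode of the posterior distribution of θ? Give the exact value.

θ̂_MAP = 6.53

The Uniform(0, θ) likelihood is θ^(−n) for θ ≥ max(xᵢ), zero otherwise. Here max(xᵢ) = 6.53.
Posterior ∝ θ^(−3) · θ^(−5) = θ^(−8) on θ ≥ max(2.8, 6.53) = 6.53.
This density is strictly decreasing in θ, so the posterior mode lies at the lower boundary of the support.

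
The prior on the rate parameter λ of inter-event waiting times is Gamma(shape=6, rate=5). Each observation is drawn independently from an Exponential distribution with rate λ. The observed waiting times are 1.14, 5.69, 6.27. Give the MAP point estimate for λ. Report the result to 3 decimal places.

λ̂_MAP = 0.442

The Exponential(rate=λ) likelihood is ∝ λ^n e^(−λΣtᵢ). Here n = 3 and Σtᵢ = 1.14 + 5.69 + 6.27 = 13.10.
Posterior ∝ λ^5e^(−5λ) · λ^3e^(−13.10λ) = λ^8e^(−18.10λ), i.e. Gamma(9, 18.10).
Mode = (a−1)/b = 8/18.10 ≈ 0.442.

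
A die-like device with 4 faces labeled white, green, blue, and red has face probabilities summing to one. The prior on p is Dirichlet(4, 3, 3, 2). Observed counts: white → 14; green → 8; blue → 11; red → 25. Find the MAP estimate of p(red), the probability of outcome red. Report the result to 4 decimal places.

MAP estimate of p(red) = 0.3939

The posterior is Dirichlet(αᵢ + nᵢ) = Dirichlet(18, 11, 14, 27).
For a Dirichlet(a₁,…,a_K) with all aᵢ > 1, the mode has j-th component (aⱼ − 1)/(Σaᵢ − K).
Here Σaᵢ = 70 and K = 4, so p(red) = (27 − 1)/(70 − 4) = 26/66 ≈ 0.3939.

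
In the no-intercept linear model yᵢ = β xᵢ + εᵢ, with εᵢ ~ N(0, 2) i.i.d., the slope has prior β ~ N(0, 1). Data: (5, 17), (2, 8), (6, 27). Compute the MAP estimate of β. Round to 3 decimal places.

β̂_MAP = 3.925

log p(β | y) = −Σ(yᵢ − βxᵢ)²/(2·2) − β²/(2·1) + const.
Setting the derivative to zero: Σxᵢ(yᵢ − βxᵢ)/2 − β/1 = 0, so β = Σxᵢyᵢ / (Σxᵢ² + σ²/τ²).
Σxᵢyᵢ = 5·17 + 2·8 + 6·27 = 263; Σxᵢ² = 65; σ²/τ² = 2.
β̂_MAP = 263 / (65 + 2) = 263/67 ≈ 3.925.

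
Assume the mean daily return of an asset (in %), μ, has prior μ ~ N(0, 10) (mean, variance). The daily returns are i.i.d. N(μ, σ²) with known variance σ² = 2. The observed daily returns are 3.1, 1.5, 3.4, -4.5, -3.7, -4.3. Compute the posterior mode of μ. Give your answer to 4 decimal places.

μ̂_MAP = -0.7258

n = 6; x̄ = (3.1 + 1.5 + 3.4 + (-4.5) + (-3.7) + (-4.3))/6 = -4.5/6 = -0.75.
For a Normal prior and Normal likelihood with known variance, the posterior is Normal; its mode equals its mean, the precision-weighted average.
Prior precision 1/σ₀² = 1/10 = 0.1; data precision n/σ² = 6/2 = 3.
μ̂ = (0.1·0 + 3·(-0.75)) / (0.1 + 3) = (-2.25)/3.1 = -45/62 ≈ -0.7258.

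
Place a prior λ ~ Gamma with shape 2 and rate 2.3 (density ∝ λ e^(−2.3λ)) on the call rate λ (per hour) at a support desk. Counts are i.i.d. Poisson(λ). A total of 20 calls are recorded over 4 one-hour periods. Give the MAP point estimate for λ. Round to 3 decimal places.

Σxᵢ = 20, n = 4.
Posterior ∝ λe^(−2.3λ) · λ^20e^(−4λ) = λ^21e^(−6.3λ), i.e. Gamma(shape=22, rate=6.3).
The mode of a Gamma(a, b) with a ≥ 1 (shape–rate) is (a−1)/b = 21/6.3 ≈ 3.333.

λ̂_MAP = 3.333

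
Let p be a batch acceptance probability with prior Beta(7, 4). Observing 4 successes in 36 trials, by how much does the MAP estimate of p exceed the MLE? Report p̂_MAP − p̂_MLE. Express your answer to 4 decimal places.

MAP − MLE = 0.1111

Posterior is Beta(11, 36); MAP = (11−1)/(47−2) = 10/45 ≈ 0.22222.
MLE ignores the prior: p̂_MLE = k/n = 4/36 ≈ 0.11111.
Difference = 10/45 − 4/36 = 1/9 ≈ 0.1111.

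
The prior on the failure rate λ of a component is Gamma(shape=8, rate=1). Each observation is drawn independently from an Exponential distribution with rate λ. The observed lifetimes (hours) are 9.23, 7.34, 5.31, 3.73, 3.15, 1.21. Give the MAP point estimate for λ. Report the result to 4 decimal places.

λ̂_MAP = 0.4198

The Exponential(rate=λ) likelihood is ∝ λ^n e^(−λΣtᵢ). Here n = 6 and Σtᵢ = 9.23 + 7.34 + 5.31 + 3.73 + 3.15 + 1.21 = 29.97.
Posterior ∝ λ^7e^(−1λ) · λ^6e^(−29.97λ) = λ^13e^(−30.97λ), i.e. Gamma(14, 30.97).
Mode = (a−1)/b = 13/30.97 ≈ 0.4198.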